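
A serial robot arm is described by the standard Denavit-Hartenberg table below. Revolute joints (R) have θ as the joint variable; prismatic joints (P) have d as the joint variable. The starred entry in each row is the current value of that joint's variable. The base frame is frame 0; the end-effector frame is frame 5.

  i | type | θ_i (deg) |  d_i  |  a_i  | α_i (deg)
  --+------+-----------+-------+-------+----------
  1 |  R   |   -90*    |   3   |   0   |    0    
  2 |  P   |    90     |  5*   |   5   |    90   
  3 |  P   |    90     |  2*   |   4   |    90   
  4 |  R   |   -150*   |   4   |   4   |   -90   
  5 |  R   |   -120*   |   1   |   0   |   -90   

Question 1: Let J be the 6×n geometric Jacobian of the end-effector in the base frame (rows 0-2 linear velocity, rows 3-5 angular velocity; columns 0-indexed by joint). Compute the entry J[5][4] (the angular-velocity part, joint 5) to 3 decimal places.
axis z_4 = (0.0000,0.8660,0.5000); lever o_n−o_4 = (0.0000,0.8660,0.5000)
cross product → J_v[:, 4] = (0.0000,-0.0000,0.0000)
J_ω[:, 4] = z_4
entry J[5][4] = 0.5000

0.500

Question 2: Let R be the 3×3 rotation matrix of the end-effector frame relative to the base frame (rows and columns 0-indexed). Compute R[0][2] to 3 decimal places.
0.500

End-effector z-axis (col 2 of R) = (0.5000,0.4330,-0.7500)
R[0][2] = 0.5000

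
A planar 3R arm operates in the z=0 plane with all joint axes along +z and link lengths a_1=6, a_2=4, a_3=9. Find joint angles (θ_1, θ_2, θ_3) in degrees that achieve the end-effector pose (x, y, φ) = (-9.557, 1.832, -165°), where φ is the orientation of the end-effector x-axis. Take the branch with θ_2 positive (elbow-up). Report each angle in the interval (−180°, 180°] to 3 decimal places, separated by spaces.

59.998 134.993 0.009

wrist centre = target − a_3·(cos φ, sin φ) = (-0.8637, 4.1614)
cos θ_2 = (18.0629−6²−4²)/(2·6·4) = -0.7070; θ_2 = 134.9931° (elbow-up)
β = atan2(4.1614,-0.8637) = 101.7249°; ψ = atan2(2.8288,3.1719) = 41.7271°
θ_1 = β − ψ = 59.9978°
θ_3 = φ − θ_1 − θ_2 = 0.0090° (wrapped to (-180°,180°])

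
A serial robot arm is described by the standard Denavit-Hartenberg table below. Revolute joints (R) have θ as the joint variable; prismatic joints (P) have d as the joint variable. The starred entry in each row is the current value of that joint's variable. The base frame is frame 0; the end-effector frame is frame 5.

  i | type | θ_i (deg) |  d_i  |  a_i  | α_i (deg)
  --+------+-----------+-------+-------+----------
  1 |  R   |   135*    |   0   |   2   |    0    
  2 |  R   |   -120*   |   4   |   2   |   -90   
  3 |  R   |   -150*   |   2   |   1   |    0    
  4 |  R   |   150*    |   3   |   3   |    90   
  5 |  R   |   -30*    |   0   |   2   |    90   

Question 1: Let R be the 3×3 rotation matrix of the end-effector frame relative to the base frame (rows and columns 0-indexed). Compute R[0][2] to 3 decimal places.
-0.259

End-effector z-axis (col 2 of R) = (-0.2588,-0.9659,0.0000)
R[0][2] = -0.2588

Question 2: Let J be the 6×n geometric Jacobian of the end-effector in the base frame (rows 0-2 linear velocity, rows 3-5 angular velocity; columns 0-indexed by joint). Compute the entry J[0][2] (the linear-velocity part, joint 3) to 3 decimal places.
axis z_2 = (-0.2588,0.9659,0.0000); lever o_n−o_2 = (2.6990,4.8643,0.5000)
cross product → J_v[:, 2] = (0.4830,0.1294,-3.8660)
J_ω[:, 2] = z_2
entry J[0][2] = 0.4830

0.483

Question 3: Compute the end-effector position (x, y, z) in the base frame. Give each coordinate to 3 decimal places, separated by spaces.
3.217 6.796 4.500

after link 1: o_1 = (-1.4142, 1.4142, 0.0000)
after link 2: o_2 = (0.5176, 1.9319, 4.0000)
after link 3: o_3 = (-0.8365, 3.6396, 4.5000)
after link 4: o_4 = (1.2848, 7.3138, 4.5000)
after link 5: o_5 = (3.2167, 6.7962, 4.5000)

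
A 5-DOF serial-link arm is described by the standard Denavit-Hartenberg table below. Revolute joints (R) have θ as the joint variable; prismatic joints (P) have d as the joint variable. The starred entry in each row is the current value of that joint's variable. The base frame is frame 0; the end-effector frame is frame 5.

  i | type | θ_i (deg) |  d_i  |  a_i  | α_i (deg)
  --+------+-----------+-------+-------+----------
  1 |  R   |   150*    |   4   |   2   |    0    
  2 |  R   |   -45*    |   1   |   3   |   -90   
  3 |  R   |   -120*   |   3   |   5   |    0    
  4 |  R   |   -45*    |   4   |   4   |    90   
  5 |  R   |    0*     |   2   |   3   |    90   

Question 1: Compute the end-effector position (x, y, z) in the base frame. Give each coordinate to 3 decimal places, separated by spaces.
after link 1: o_1 = (-1.7321, 1.0000, 4.0000)
after link 2: o_2 = (-2.5085, 3.8978, 5.0000)
after link 3: o_3 = (-4.7592, 0.7065, 9.3301)
after link 4: o_4 = (-7.6229, -4.0608, 10.3654)
after link 5: o_5 = (-6.7390, -7.3599, 9.2100)

-6.739 -7.360 9.210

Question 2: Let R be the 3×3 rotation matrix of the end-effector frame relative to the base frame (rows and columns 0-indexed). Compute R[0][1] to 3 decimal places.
End-effector y-axis (col 1 of R) = (0.0670,-0.2500,-0.9659)
R[0][1] = 0.0670

0.067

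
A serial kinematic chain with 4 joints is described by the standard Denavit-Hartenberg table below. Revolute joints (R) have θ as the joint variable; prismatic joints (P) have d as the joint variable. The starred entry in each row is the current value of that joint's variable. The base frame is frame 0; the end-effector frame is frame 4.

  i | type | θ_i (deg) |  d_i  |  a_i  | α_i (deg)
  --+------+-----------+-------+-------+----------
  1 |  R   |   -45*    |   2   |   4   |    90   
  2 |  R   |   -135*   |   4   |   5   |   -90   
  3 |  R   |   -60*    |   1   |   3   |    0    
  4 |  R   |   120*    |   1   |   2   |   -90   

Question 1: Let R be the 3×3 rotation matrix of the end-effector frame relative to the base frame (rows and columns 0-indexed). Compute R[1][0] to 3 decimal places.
0.862

End-effector x-axis (col 0 of R) = (0.3624,0.8624,-0.3536)
R[1][0] = 0.8624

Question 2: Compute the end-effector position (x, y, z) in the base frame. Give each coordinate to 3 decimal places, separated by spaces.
after link 1: o_1 = (2.8284, -2.8284, 2.0000)
after link 2: o_2 = (-2.5000, -3.1569, -1.5355)
after link 3: o_3 = (-4.5871, -4.7440, -3.3033)
after link 4: o_4 = (-3.3624, -3.5192, -4.7175)

-3.362 -3.519 -4.718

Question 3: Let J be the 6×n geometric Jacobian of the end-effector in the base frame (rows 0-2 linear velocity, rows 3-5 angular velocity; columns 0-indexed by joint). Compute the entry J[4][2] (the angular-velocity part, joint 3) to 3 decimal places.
-0.500

axis z_2 = (0.5000,-0.5000,-0.7071); lever o_n−o_2 = (-0.8624,-0.3624,-3.1820)
cross product → J_v[:, 2] = (1.3348,2.2008,-0.6124)
J_ω[:, 2] = z_2
entry J[4][2] = -0.5000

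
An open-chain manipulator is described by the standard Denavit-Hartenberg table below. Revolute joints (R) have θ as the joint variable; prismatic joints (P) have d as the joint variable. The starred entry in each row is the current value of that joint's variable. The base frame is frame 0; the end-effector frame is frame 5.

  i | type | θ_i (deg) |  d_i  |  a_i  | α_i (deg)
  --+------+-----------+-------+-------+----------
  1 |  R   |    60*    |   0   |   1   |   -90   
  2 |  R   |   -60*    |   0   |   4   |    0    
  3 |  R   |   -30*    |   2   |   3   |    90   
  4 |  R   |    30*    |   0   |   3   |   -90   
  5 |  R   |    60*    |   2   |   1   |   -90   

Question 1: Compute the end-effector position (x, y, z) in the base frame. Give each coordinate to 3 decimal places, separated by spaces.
after link 1: o_1 = (0.5000, 0.8660, 0.0000)
after link 2: o_2 = (1.5000, 2.5981, 3.4641)
after link 3: o_3 = (-0.2321, 3.5981, 6.4641)
after link 4: o_4 = (-1.5311, 4.3481, 9.0622)
after link 5: o_5 = (-2.8146, 6.0891, 8.4952)

-2.815 6.089 8.495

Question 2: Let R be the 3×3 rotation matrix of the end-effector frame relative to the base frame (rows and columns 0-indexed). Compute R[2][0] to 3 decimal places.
0.433

End-effector x-axis (col 0 of R) = (0.2165,0.8750,0.4330)
R[2][0] = 0.4330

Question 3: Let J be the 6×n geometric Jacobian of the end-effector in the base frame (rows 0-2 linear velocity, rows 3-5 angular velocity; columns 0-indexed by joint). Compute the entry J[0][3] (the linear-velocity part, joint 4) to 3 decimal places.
axis z_3 = (-0.5000,-0.8660,0.0000); lever o_n−o_3 = (-2.5825,2.4910,2.0311)
cross product → J_v[:, 3] = (-1.7590,1.0155,-3.4821)
J_ω[:, 3] = z_3
entry J[0][3] = -1.7590

-1.759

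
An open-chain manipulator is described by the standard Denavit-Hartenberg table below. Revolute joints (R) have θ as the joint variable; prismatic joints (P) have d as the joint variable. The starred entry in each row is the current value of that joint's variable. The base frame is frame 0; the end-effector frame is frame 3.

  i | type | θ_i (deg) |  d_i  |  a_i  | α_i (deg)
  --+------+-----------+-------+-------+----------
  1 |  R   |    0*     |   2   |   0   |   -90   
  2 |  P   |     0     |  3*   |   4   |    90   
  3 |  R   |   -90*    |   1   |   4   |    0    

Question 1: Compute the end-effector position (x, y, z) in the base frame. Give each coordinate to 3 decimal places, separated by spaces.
4.000 -1.000 3.000

after link 1: o_1 = (0.0000, 0.0000, 2.0000)
after link 2: o_2 = (4.0000, 3.0000, 2.0000)
after link 3: o_3 = (4.0000, -1.0000, 3.0000)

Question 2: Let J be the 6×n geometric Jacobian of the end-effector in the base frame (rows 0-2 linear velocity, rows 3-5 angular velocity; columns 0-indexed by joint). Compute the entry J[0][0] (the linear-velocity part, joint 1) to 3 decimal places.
1.000

axis z_0 = ẑ; lever o_n−o_0 = (4.0000,-1.0000,3.0000)
cross product → J_v[:, 0] = (1.0000,4.0000,-0.0000)
J_ω[:, 0] = z_0
entry J[0][0] = 1.0000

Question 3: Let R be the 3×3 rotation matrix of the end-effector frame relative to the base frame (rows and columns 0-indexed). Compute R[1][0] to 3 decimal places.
-1.000

End-effector x-axis (col 0 of R) = (0.0000,-1.0000,0.0000)
R[1][0] = -1.0000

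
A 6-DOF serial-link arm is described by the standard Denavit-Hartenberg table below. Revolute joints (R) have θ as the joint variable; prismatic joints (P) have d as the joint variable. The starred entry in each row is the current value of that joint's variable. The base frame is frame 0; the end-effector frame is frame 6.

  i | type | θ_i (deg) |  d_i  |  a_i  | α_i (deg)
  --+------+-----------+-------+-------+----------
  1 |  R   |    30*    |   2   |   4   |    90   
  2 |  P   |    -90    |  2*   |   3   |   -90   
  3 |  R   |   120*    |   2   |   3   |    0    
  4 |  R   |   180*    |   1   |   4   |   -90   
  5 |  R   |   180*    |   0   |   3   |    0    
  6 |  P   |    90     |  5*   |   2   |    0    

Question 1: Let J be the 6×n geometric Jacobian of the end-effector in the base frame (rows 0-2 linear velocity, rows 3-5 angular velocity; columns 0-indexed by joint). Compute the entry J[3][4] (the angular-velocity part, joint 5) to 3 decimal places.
-0.250

axis z_4 = (-0.2500,0.4330,-0.8660); lever o_n−o_4 = (-0.8170,5.4151,-2.8301)
cross product → J_v[:, 4] = (3.4641,-0.0000,-1.0000)
J_ω[:, 4] = z_4
entry J[3][4] = -0.2500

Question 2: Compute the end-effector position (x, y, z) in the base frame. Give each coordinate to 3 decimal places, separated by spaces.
6.678 6.433 -4.330

after link 1: o_1 = (3.4641, 2.0000, 2.0000)
after link 2: o_2 = (4.4641, 0.2679, -1.0000)
after link 3: o_3 = (4.8971, 3.5179, 0.5000)
after link 4: o_4 = (7.4952, 1.0179, -1.5000)
after link 5: o_5 = (6.1962, 3.2679, -0.0000)
after link 6: o_6 = (6.6782, 6.4330, -4.3301)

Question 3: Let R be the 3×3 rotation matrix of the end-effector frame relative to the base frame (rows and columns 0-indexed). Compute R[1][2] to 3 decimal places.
0.433

End-effector z-axis (col 2 of R) = (-0.2500,0.4330,-0.8660)
R[1][2] = 0.4330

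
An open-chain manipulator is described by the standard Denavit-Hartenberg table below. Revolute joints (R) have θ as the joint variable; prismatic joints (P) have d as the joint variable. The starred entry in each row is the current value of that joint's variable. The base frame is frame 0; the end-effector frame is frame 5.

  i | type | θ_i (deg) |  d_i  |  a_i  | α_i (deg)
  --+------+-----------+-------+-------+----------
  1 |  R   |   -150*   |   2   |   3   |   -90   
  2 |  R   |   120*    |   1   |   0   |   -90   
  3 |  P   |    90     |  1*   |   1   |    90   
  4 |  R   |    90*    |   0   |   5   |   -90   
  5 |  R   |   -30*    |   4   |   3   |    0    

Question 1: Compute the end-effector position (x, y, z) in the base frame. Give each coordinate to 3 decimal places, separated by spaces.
after link 1: o_1 = (-2.5981, -1.5000, 2.0000)
after link 2: o_2 = (-2.0981, -2.3660, 2.0000)
after link 3: o_3 = (-1.8481, -1.0670, 2.5000)
after link 4: o_4 = (1.9019, 1.0981, 5.0000)
after link 5: o_5 = (6.5000, -0.8660, 5.0000)

6.500 -0.866 5.000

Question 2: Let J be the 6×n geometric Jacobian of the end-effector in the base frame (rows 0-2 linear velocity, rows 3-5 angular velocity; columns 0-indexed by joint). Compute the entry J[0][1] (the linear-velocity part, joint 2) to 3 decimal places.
axis z_1 = (0.5000,-0.8660,0.0000); lever o_n−o_1 = (9.0981,0.6340,3.0000)
cross product → J_v[:, 1] = (-2.5981,-1.5000,8.1962)
J_ω[:, 1] = z_1
entry J[0][1] = -2.5981

-2.598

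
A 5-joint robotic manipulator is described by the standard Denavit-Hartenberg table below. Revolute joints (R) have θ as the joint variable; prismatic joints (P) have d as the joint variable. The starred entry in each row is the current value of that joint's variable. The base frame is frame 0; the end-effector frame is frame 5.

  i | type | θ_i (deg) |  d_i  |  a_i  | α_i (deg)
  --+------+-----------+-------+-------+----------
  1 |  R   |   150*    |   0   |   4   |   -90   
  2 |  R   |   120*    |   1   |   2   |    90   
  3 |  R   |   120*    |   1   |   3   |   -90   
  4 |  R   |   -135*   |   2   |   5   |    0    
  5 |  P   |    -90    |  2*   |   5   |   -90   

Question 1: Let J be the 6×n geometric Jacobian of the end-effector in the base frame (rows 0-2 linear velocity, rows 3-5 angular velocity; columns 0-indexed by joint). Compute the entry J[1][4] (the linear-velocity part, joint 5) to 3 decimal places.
prismatic axis z_4 = (-0.1250,0.6495,0.7500)
J_v[:, 4] = z_4; J_ω[:, 4] = (0,0,0)
entry J[1][4] = 0.6495

0.650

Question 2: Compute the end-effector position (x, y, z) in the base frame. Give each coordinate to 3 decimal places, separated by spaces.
-1.704 6.209 -0.995

after link 1: o_1 = (-3.4641, 2.0000, 0.0000)
after link 2: o_2 = (-3.0981, 0.6340, -1.7321)
after link 3: o_3 = (-5.7966, -0.8080, -0.9330)
after link 4: o_4 = (-6.4019, 4.2317, -2.7317)
after link 5: o_5 = (-1.7038, 6.2095, -0.9949)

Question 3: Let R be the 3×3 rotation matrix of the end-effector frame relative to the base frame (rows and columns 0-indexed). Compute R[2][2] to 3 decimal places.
End-effector z-axis (col 2 of R) = (-0.0711,0.7481,-0.6597)
R[2][2] = -0.6597

-0.660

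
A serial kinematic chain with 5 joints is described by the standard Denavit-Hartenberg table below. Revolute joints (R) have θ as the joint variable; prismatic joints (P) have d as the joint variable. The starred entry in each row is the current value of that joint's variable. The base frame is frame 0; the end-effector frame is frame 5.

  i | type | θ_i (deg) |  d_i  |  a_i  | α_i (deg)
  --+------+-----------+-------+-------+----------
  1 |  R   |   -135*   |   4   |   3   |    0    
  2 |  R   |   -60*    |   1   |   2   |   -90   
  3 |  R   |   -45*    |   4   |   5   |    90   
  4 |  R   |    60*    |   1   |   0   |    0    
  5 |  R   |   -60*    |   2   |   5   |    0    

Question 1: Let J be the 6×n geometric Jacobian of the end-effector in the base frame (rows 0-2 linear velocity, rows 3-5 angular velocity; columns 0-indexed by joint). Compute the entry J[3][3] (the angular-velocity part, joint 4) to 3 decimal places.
axis z_3 = (0.6830,-0.1830,0.7071); lever o_n−o_3 = (-1.3660,0.3660,5.6569)
cross product → J_v[:, 3] = (-1.2941,-4.8296,-0.0000)
J_ω[:, 3] = z_3
entry J[3][3] = 0.6830

0.683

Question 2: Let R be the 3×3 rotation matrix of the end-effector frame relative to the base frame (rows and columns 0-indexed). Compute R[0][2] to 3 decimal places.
0.683

End-effector z-axis (col 2 of R) = (0.6830,-0.1830,0.7071)
R[0][2] = 0.6830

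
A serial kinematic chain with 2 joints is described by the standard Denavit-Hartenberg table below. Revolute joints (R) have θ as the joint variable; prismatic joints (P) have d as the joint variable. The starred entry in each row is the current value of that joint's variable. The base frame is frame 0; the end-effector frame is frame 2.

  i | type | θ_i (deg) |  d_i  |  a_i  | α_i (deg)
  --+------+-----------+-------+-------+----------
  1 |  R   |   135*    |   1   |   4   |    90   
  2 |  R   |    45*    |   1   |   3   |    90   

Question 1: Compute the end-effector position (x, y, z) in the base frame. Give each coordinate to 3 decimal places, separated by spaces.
-3.621 5.036 3.121

after link 1: o_1 = (-2.8284, 2.8284, 1.0000)
after link 2: o_2 = (-3.6213, 5.0355, 3.1213)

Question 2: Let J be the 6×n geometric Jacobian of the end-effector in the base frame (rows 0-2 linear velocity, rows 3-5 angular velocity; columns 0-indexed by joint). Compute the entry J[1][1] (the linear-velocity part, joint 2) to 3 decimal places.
axis z_1 = (0.7071,0.7071,0.0000); lever o_n−o_1 = (-0.7929,2.2071,2.1213)
cross product → J_v[:, 1] = (1.5000,-1.5000,2.1213)
J_ω[:, 1] = z_1
entry J[1][1] = -1.5000

-1.500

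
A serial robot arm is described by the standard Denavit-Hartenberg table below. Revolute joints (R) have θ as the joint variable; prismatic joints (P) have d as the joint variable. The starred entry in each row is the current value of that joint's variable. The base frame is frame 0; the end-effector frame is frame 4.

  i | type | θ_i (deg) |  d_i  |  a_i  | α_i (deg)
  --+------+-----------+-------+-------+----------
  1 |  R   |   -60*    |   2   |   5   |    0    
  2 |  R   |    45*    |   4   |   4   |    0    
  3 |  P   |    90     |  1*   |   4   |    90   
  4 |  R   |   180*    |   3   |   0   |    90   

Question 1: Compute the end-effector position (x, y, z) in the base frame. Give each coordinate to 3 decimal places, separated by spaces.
10.297 -2.278 7.000

after link 1: o_1 = (2.5000, -4.3301, 2.0000)
after link 2: o_2 = (6.3637, -5.3654, 6.0000)
after link 3: o_3 = (7.3990, -1.5017, 7.0000)
after link 4: o_4 = (10.2968, -2.2782, 7.0000)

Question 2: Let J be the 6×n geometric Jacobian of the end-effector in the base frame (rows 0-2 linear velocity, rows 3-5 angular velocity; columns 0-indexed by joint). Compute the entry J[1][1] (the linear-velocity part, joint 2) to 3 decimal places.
axis z_1 = (0.0000,0.0000,1.0000); lever o_n−o_1 = (7.7968,2.0520,5.0000)
cross product → J_v[:, 1] = (-2.0520,7.7968,0.0000)
J_ω[:, 1] = z_1
entry J[1][1] = 7.7968

7.797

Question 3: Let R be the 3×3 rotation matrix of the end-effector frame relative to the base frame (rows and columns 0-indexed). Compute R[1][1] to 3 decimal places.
-0.259

End-effector y-axis (col 1 of R) = (0.9659,-0.2588,0.0000)
R[1][1] = -0.2588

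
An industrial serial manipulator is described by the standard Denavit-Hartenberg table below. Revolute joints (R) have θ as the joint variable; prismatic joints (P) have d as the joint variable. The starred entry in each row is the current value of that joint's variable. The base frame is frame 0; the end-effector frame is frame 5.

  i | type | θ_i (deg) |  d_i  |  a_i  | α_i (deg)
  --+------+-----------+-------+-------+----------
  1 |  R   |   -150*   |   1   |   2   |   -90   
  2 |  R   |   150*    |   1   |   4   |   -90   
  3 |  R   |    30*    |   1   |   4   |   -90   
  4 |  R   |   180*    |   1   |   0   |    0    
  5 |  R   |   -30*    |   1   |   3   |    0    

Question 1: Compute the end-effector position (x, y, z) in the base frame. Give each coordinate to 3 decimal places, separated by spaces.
0.496 1.941 -1.540

after link 1: o_1 = (-1.7321, -1.0000, 1.0000)
after link 2: o_2 = (1.7679, -0.1340, -1.0000)
after link 3: o_3 = (3.7990, 3.3481, -1.8660)
after link 4: o_4 = (2.9910, 3.8816, -1.6160)
after link 5: o_5 = (0.4955, 1.9408, -1.5401)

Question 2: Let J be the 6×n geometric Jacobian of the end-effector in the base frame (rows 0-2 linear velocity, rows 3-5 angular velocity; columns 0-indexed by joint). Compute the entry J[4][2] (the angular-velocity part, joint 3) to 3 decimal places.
0.250

axis z_2 = (0.4330,0.2500,0.8660); lever o_n−o_2 = (-1.2724,2.0748,-0.5401)
cross product → J_v[:, 2] = (-1.9318,-0.8681,1.2165)
J_ω[:, 2] = z_2
entry J[4][2] = 0.2500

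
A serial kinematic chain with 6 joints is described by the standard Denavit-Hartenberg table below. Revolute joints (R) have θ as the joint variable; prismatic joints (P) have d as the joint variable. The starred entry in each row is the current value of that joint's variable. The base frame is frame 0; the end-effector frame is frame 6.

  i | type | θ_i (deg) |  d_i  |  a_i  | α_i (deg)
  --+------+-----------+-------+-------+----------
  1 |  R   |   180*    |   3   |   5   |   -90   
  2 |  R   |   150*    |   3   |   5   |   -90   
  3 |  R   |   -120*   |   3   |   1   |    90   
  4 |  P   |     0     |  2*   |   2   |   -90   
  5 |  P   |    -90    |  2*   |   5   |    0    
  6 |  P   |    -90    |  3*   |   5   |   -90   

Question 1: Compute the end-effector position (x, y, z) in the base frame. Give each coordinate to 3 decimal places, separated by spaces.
-1.054 2.232 9.959

after link 1: o_1 = (-5.0000, 0.0000, 3.0000)
after link 2: o_2 = (-0.6699, -3.0000, 0.5000)
after link 3: o_3 = (0.3971, -3.8660, 3.3481)
after link 4: o_4 = (-1.9689, -4.5981, 4.7141)
after link 5: o_5 = (-4.7189, -2.0981, 8.6112)
after link 6: o_6 = (-1.0538, 2.2321, 9.9593)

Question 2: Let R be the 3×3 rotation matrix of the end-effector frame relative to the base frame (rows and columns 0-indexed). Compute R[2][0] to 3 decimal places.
-0.250

End-effector x-axis (col 0 of R) = (0.4330,0.8660,-0.2500)
R[2][0] = -0.2500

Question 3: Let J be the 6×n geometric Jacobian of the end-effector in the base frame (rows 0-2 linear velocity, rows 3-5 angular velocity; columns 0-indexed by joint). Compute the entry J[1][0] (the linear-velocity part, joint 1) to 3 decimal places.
-1.054

axis z_0 = ẑ; lever o_n−o_0 = (-1.0538,2.2321,9.9593)
cross product → J_v[:, 0] = (-2.2321,-1.0538,0.0000)
J_ω[:, 0] = z_0
entry J[1][0] = -1.0538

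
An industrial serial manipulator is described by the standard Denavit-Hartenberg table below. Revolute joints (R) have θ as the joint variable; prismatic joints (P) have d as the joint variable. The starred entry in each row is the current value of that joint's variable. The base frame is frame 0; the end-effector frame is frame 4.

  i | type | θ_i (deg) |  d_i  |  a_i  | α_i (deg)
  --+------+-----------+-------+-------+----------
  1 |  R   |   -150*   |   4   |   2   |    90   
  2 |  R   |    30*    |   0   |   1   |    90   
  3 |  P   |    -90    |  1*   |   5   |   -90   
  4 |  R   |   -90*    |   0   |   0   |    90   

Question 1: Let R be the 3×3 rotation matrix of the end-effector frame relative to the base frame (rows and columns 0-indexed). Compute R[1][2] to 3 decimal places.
0.866

End-effector z-axis (col 2 of R) = (-0.5000,0.8660,0.0000)
R[1][2] = 0.8660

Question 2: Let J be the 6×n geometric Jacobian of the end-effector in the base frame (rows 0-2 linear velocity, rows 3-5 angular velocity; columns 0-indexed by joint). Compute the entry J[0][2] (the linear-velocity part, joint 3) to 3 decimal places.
-0.433

prismatic axis z_2 = (-0.4330,-0.2500,-0.8660)
J_v[:, 2] = z_2; J_ω[:, 2] = (0,0,0)
entry J[0][2] = -0.4330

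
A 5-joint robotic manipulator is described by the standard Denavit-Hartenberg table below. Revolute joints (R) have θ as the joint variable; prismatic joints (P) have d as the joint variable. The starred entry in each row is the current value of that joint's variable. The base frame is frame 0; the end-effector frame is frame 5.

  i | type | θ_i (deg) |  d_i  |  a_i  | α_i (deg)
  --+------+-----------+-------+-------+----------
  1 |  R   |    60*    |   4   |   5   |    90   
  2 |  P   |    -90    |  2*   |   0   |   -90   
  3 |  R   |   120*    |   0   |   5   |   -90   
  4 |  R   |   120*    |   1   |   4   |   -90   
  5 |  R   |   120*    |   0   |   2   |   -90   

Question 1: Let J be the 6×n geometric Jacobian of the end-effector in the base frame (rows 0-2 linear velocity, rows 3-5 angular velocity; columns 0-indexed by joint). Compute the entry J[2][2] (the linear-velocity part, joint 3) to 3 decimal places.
axis z_2 = (0.5000,0.8660,0.0000); lever o_n−o_2 = (-4.2410,-0.5514,1.1160)
cross product → J_v[:, 2] = (0.9665,-0.5580,3.3971)
J_ω[:, 2] = z_2
entry J[2][2] = 3.3971

3.397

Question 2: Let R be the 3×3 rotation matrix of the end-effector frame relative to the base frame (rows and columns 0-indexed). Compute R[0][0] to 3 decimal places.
-0.346

End-effector x-axis (col 0 of R) = (-0.3460,0.6998,-0.6250)
R[0][0] = -0.3460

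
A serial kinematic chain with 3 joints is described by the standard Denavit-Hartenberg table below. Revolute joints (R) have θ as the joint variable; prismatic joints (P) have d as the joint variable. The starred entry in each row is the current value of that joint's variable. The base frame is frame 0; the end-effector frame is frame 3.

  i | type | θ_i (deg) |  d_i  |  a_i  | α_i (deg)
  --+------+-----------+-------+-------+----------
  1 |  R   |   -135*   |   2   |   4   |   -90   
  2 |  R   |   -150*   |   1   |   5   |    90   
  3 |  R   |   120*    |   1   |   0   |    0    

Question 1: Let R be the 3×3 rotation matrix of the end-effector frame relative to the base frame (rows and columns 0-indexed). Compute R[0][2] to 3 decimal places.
0.354

End-effector z-axis (col 2 of R) = (0.3536,0.3536,-0.8660)
R[0][2] = 0.3536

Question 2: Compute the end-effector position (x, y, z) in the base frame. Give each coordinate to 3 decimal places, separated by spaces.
after link 1: o_1 = (-2.8284, -2.8284, 2.0000)
after link 2: o_2 = (0.9405, -0.4737, 4.5000)
after link 3: o_3 = (1.2941, -0.1201, 3.6340)

1.294 -0.120 3.634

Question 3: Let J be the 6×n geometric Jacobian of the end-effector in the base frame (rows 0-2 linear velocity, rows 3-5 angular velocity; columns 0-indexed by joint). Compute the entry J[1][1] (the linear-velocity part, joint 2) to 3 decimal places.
axis z_1 = (0.7071,-0.7071,0.0000); lever o_n−o_1 = (4.1225,2.7083,1.6340)
cross product → J_v[:, 1] = (-1.1554,-1.1554,4.8301)
J_ω[:, 1] = z_1
entry J[1][1] = -1.1554

-1.155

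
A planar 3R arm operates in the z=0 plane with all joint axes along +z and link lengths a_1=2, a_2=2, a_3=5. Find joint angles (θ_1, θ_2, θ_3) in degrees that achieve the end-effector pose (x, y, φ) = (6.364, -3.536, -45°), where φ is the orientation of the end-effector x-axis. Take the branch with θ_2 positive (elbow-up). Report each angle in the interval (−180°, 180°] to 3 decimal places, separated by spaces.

wrist centre = target − a_3·(cos φ, sin φ) = (2.8285, -0.0005)
cos θ_2 = (8.0002−2²−2²)/(2·2·2) = 0.0000; θ_2 = 89.9984° (elbow-up)
β = atan2(-0.0005,2.8285) = -0.0094°; ψ = atan2(2.0000,2.0001) = 44.9992°
θ_1 = β − ψ = -45.0087°
θ_3 = φ − θ_1 − θ_2 = -89.9898° (wrapped to (-180°,180°])

-45.009 89.998 -89.990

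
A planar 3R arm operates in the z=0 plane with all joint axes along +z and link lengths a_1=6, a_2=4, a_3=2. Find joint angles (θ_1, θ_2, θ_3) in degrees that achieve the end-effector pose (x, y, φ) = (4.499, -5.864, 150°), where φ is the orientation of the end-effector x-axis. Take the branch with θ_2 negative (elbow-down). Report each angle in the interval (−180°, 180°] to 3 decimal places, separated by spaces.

-30.003 -45.001 -134.996

wrist centre = target − a_3·(cos φ, sin φ) = (6.2311, -6.8640)
cos θ_2 = (85.9405−6²−4²)/(2·6·4) = 0.7071; θ_2 = -45.0011° (elbow-down)
β = atan2(-6.8640,6.2311) = -47.7672°; ψ = atan2(-2.8285,8.8284) = -17.7647°
θ_1 = β − ψ = -30.0025°
θ_3 = φ − θ_1 − θ_2 = -134.9964° (wrapped to (-180°,180°])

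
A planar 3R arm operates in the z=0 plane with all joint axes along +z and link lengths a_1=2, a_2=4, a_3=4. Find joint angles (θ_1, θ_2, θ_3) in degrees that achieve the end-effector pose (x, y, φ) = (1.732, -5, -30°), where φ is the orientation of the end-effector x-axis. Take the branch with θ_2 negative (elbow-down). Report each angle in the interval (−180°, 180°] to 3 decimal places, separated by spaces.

-30.001 -119.999 120.001

wrist centre = target − a_3·(cos φ, sin φ) = (-1.7321, -3.0000)
cos θ_2 = (12.0002−2²−4²)/(2·2·4) = -0.5000; θ_2 = -119.9993° (elbow-down)
β = atan2(-3.0000,-1.7321) = -120.0007°; ψ = atan2(-3.4641,0.0000) = -89.9993°
θ_1 = β − ψ = -30.0015°
θ_3 = φ − θ_1 − θ_2 = 120.0007° (wrapped to (-180°,180°])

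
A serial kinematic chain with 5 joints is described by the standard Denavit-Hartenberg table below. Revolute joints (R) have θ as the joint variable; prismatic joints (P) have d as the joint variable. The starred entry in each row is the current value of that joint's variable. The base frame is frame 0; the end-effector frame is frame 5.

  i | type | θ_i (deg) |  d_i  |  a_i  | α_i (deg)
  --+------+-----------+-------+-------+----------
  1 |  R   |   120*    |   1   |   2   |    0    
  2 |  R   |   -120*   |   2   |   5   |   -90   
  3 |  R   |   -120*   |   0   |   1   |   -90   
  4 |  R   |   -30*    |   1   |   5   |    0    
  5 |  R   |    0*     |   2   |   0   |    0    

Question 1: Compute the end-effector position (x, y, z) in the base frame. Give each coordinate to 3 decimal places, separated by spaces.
3.933 4.232 9.116

after link 1: o_1 = (-1.0000, 1.7321, 1.0000)
after link 2: o_2 = (4.0000, 1.7321, 3.0000)
after link 3: o_3 = (3.5000, 1.7321, 3.8660)
after link 4: o_4 = (2.2010, 4.2321, 8.1160)
after link 5: o_5 = (3.9330, 4.2321, 9.1160)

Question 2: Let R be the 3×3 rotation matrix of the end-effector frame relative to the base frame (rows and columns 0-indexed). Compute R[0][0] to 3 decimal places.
-0.433

End-effector x-axis (col 0 of R) = (-0.4330,0.5000,0.7500)
R[0][0] = -0.4330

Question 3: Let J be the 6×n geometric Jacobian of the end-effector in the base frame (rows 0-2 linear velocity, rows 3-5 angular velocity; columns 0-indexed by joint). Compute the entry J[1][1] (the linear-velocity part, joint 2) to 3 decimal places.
axis z_1 = (0.0000,0.0000,1.0000); lever o_n−o_1 = (4.9330,2.5000,8.1160)
cross product → J_v[:, 1] = (-2.5000,4.9330,0.0000)
J_ω[:, 1] = z_1
entry J[1][1] = 4.9330

4.933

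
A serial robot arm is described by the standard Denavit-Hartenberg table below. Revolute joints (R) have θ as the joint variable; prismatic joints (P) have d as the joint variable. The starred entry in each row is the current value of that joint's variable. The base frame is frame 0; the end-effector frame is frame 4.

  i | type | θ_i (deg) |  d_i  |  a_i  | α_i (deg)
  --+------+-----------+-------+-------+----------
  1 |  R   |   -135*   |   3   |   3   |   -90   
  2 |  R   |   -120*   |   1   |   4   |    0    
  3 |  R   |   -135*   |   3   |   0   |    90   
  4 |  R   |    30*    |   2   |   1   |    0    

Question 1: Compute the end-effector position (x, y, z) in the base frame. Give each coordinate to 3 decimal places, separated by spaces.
after link 1: o_1 = (-2.1213, -2.1213, 3.0000)
after link 2: o_2 = (-0.0000, -1.4142, 6.4641)
after link 3: o_3 = (2.1213, -3.5355, 6.4641)
after link 4: o_4 = (1.2673, -5.0966, 5.1099)

1.267 -5.097 5.110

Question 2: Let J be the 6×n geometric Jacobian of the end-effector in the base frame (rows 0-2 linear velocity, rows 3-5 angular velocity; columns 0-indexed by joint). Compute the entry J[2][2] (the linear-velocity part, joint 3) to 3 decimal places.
axis z_2 = (0.7071,-0.7071,0.0000); lever o_n−o_2 = (1.2673,-3.6824,-1.3542)
cross product → J_v[:, 2] = (0.9575,0.9575,-1.7077)
J_ω[:, 2] = z_2
entry J[2][2] = -1.7077

-1.708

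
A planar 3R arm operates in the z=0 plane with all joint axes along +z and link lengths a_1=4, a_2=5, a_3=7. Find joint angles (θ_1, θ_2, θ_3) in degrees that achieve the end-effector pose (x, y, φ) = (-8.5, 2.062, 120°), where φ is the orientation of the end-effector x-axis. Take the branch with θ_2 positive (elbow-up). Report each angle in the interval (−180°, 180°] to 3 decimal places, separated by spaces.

wrist centre = target − a_3·(cos φ, sin φ) = (-5.0000, -4.0002)
cos θ_2 = (41.0014−4²−5²)/(2·4·5) = 0.0000; θ_2 = 89.9980° (elbow-up)
β = atan2(-4.0002,-5.0000) = -141.3389°; ψ = atan2(5.0000,4.0002) = 51.3389°
θ_1 = β − ψ = -192.6779°
θ_3 = φ − θ_1 − θ_2 = -137.3201° (wrapped to (-180°,180°])

167.322 89.998 -137.320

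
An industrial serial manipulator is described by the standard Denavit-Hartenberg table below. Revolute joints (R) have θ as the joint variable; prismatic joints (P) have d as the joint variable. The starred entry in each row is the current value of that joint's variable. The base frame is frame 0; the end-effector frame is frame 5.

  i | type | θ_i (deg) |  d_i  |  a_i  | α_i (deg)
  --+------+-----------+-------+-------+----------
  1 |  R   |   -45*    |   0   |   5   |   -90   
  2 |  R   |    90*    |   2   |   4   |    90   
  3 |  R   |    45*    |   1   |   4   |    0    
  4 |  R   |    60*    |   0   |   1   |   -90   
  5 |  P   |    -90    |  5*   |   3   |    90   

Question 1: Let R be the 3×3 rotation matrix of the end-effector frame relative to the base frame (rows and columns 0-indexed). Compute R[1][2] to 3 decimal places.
End-effector z-axis (col 2 of R) = (-0.6830,-0.6830,-0.2588)
R[1][2] = -0.6830

-0.683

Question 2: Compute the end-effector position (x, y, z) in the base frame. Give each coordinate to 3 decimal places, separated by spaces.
after link 1: o_1 = (3.5355, -3.5355, 0.0000)
after link 2: o_2 = (4.9497, -2.1213, -4.0000)
after link 3: o_3 = (7.6569, -0.8284, -6.8284)
after link 4: o_4 = (8.3399, -0.1454, -6.5696)
after link 5: o_5 = (9.5461, -3.1818, -1.7400)

9.546 -3.182 -1.740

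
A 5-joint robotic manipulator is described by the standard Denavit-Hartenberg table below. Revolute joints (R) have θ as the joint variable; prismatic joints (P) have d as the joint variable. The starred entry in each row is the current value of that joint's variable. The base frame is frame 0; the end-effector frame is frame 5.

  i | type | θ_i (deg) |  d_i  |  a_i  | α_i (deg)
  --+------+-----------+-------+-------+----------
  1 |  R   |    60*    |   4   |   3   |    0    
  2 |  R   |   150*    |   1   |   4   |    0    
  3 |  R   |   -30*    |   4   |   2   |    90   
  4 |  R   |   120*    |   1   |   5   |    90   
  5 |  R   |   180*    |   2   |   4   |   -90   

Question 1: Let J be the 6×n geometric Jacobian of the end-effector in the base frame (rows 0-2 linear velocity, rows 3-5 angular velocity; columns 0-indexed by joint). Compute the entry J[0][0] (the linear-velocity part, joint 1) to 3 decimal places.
axis z_0 = ẑ; lever o_n−o_0 = (-5.1962,1.5981,10.8660)
cross product → J_v[:, 0] = (-1.5981,-5.1962,0.0000)
J_ω[:, 0] = z_0
entry J[0][0] = -1.5981

-1.598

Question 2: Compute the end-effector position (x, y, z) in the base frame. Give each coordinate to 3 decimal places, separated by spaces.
-5.196 1.598 10.866

after link 1: o_1 = (1.5000, 2.5981, 4.0000)
after link 2: o_2 = (-1.9641, 0.5981, 5.0000)
after link 3: o_3 = (-3.9641, 0.5981, 9.0000)
after link 4: o_4 = (-1.4641, 1.5981, 13.3301)
after link 5: o_5 = (-5.1962, 1.5981, 10.8660)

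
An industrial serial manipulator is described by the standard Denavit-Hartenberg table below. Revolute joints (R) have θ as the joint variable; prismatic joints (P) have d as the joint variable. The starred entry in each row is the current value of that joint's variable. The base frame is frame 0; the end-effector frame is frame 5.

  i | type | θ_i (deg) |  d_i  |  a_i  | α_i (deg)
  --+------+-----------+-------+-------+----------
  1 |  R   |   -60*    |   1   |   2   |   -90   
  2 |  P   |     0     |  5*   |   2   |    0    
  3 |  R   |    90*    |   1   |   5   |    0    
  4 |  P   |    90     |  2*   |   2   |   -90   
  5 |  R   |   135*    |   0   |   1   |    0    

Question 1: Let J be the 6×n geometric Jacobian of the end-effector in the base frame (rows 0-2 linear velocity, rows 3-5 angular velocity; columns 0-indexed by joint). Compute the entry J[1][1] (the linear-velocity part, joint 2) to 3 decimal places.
prismatic axis z_1 = (0.8660,0.5000,0.0000)
J_v[:, 1] = z_1; J_ω[:, 1] = (0,0,0)
entry J[1][1] = 0.5000

0.500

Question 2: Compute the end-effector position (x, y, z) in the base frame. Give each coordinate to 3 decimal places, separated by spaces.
7.669 1.302 -4.000

after link 1: o_1 = (1.0000, -1.7321, 1.0000)
after link 2: o_2 = (6.3301, -0.9641, 1.0000)
after link 3: o_3 = (7.1962, -0.4641, -4.0000)
after link 4: o_4 = (7.9282, 2.2679, -4.0000)
after link 5: o_5 = (7.6694, 1.3020, -4.0000)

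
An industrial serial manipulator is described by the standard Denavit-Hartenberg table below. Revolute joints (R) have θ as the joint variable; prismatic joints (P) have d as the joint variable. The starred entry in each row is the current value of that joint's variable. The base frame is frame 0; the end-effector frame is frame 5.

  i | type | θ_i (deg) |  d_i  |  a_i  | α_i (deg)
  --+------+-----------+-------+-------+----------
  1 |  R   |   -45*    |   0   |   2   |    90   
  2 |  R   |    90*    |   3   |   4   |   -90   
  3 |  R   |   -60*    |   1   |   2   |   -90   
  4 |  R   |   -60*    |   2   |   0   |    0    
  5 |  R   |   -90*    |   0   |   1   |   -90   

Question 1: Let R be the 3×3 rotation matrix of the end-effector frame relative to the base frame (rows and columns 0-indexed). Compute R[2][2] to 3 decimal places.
End-effector z-axis (col 2 of R) = (-0.9186,0.3062,0.2500)
R[2][2] = 0.2500

0.250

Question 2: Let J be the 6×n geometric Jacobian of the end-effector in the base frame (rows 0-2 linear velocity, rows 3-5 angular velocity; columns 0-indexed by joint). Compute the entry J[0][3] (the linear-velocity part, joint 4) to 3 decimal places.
-0.919

axis z_3 = (0.3536,0.3536,0.8660); lever o_n−o_3 = (0.8839,1.5910,1.2990)
cross product → J_v[:, 3] = (-0.9186,0.3062,0.2500)
J_ω[:, 3] = z_3
entry J[0][3] = -0.9186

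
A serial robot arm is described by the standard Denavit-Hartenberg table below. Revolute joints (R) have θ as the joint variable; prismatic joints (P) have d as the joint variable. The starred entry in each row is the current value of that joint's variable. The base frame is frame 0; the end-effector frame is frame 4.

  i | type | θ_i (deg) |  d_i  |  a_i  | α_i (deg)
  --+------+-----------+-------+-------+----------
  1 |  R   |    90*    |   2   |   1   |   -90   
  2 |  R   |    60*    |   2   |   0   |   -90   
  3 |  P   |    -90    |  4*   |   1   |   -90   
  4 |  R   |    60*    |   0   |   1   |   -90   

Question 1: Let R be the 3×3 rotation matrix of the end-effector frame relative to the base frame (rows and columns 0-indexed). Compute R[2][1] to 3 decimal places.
End-effector y-axis (col 1 of R) = (0.0000,-0.5000,0.8660)
R[2][1] = 0.8660

0.866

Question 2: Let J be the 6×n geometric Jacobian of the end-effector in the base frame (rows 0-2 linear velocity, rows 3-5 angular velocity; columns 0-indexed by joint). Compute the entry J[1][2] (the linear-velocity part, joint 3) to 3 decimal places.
-0.866

prismatic axis z_2 = (-0.0000,-0.8660,-0.5000)
J_v[:, 2] = z_2; J_ω[:, 2] = (0,0,0)
entry J[1][2] = -0.8660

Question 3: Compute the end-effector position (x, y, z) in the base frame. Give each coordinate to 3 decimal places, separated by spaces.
after link 1: o_1 = (0.0000, 1.0000, 2.0000)
after link 2: o_2 = (-2.0000, 1.0000, 2.0000)
after link 3: o_3 = (-3.0000, -2.4641, -0.0000)
after link 4: o_4 = (-3.5000, -1.7141, 0.4330)

-3.500 -1.714 0.433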